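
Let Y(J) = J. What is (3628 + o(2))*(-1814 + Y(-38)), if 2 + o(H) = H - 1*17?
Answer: -6687572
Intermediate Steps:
o(H) = -19 + H (o(H) = -2 + (H - 1*17) = -2 + (H - 17) = -2 + (-17 + H) = -19 + H)
(3628 + o(2))*(-1814 + Y(-38)) = (3628 + (-19 + 2))*(-1814 - 38) = (3628 - 17)*(-1852) = 3611*(-1852) = -6687572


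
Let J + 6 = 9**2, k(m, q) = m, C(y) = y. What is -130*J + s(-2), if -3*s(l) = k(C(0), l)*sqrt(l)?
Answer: -9750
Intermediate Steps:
J = 75 (J = -6 + 9**2 = -6 + 81 = 75)
s(l) = 0 (s(l) = -0*sqrt(l) = -1/3*0 = 0)
-130*J + s(-2) = -130*75 + 0 = -9750 + 0 = -9750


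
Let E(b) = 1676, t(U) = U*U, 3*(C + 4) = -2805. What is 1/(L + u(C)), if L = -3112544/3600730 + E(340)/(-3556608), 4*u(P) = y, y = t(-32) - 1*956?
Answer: 1600798140480/25829051673881 ≈ 0.061977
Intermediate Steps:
C = -939 (C = -4 + (⅓)*(-2805) = -4 - 935 = -939)
t(U) = U²
y = 68 (y = (-32)² - 1*956 = 1024 - 956 = 68)
u(P) = 17 (u(P) = (¼)*68 = 17)
L = -1384516714279/1600798140480 (L = -3112544/3600730 + 1676/(-3556608) = -3112544*1/3600730 + 1676*(-1/3556608) = -1556272/1800365 - 419/889152 = -1384516714279/1600798140480 ≈ -0.86489)
1/(L + u(C)) = 1/(-1384516714279/1600798140480 + 17) = 1/(25829051673881/1600798140480) = 1600798140480/25829051673881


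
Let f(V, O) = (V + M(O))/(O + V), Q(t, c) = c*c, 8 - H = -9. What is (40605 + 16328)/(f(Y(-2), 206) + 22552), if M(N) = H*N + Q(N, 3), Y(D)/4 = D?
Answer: 11272734/4468799 ≈ 2.5225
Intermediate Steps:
H = 17 (H = 8 - 1*(-9) = 8 + 9 = 17)
Q(t, c) = c²
Y(D) = 4*D
M(N) = 9 + 17*N (M(N) = 17*N + 3² = 17*N + 9 = 9 + 17*N)
f(V, O) = (9 + V + 17*O)/(O + V) (f(V, O) = (V + (9 + 17*O))/(O + V) = (9 + V + 17*O)/(O + V))
(40605 + 16328)/(f(Y(-2), 206) + 22552) = (40605 + 16328)/((9 + 4*(-2) + 17*206)/(206 + 4*(-2)) + 22552) = 56933/((9 - 8 + 3502)/(206 - 8) + 22552) = 56933/(3503/198 + 22552) = 56933/(4468799/198) = 56933*(198/4468799) = 11272734/4468799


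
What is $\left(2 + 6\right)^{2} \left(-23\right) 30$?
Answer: $-44160$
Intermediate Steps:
$\left(2 + 6\right)^{2} \left(-23\right) 30 = 8^{2} \left(-23\right) 30 = 64 \left(-23\right) 30 = \left(-1472\right) 30 = -44160$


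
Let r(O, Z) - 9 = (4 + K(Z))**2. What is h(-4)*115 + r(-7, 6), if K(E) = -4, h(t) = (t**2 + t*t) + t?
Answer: 3229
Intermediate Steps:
h(t) = t + 2*t**2 (h(t) = (t**2 + t**2) + t = 2*t**2 + t = t + 2*t**2)
r(O, Z) = 9 (r(O, Z) = 9 + (4 - 4)**2 = 9 + 0**2 = 9 + 0 = 9)
h(-4)*115 + r(-7, 6) = -4*(1 + 2*(-4))*115 + 9 = -4*(1 - 8)*115 + 9 = -4*(-7)*115 + 9 = 28*115 + 9 = 3220 + 9 = 3229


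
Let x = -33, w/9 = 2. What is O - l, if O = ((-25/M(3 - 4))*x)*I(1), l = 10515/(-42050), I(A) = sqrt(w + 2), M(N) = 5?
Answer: 2103/8410 + 330*sqrt(5) ≈ 738.15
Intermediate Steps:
w = 18 (w = 9*2 = 18)
I(A) = 2*sqrt(5) (I(A) = sqrt(18 + 2) = sqrt(20) = 2*sqrt(5))
l = -2103/8410 (l = 10515*(-1/42050) = -2103/8410 ≈ -0.25006)
O = 330*sqrt(5) (O = (-25/5*(-33))*(2*sqrt(5)) = (-25*1/5*(-33))*(2*sqrt(5)) = (-5*(-33))*(2*sqrt(5)) = 165*(2*sqrt(5)) = 330*sqrt(5) ≈ 737.90)
O - l = 330*sqrt(5) - 1*(-2103/8410) = 330*sqrt(5) + 2103/8410 = 2103/8410 + 330*sqrt(5)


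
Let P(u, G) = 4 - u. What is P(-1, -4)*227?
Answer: 1135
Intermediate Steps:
P(-1, -4)*227 = (4 - 1*(-1))*227 = (4 + 1)*227 = 5*227 = 1135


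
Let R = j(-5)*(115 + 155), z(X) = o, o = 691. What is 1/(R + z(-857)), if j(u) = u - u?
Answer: 1/691 ≈ 0.0014472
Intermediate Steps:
z(X) = 691
j(u) = 0
R = 0 (R = 0*(115 + 155) = 0*270 = 0)
1/(R + z(-857)) = 1/(0 + 691) = 1/691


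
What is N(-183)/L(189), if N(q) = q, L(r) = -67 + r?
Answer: -3/2 ≈ -1.5000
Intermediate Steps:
N(-183)/L(189) = -183/(-67 + 189) = -183/122 = -183*1/122 = -3/2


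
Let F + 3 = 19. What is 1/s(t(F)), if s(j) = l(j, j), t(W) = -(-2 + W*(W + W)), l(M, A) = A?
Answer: -1/510 ≈ -0.0019608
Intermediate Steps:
F = 16 (F = -3 + 19 = 16)
t(W) = 2 - 2*W**2 (t(W) = -(-2 + W*(2*W)) = -(-2 + 2*W**2) = 2 - 2*W**2)
s(j) = j
1/s(t(F)) = 1/(2 - 2*16**2) = 1/(2 - 2*256) = 1/(2 - 512) = 1/(-510) = -1/510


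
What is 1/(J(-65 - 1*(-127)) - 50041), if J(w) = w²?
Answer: -1/46197 ≈ -2.1646e-5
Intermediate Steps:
1/(J(-65 - 1*(-127)) - 50041) = 1/((-65 - 1*(-127))² - 50041) = 1/((-65 + 127)² - 50041) = 1/(62² - 50041) = 1/(3844 - 50041) = 1/(-46197) = -1/46197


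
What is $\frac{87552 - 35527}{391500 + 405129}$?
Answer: $\frac{52025}{796629} \approx 0.065306$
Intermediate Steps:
$\frac{87552 - 35527}{391500 + 405129} = \frac{52025}{796629}$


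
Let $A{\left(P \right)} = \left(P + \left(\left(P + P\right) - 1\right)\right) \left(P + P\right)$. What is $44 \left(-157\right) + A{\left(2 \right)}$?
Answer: $-6888$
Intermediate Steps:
$A{\left(P \right)} = 2 P \left(-1 + 3 P\right)$ ($A{\left(P \right)} = \left(P + \left(2 P - 1\right)\right) 2 P = \left(P + \left(-1 + 2 P\right)\right) 2 P = \left(-1 + 3 P\right) 2 P = 2 P \left(-1 + 3 P\right)$)
$44 \left(-157\right) + A{\left(2 \right)} = 44 \left(-157\right) + 2 \cdot 2 \left(-1 + 3 \cdot 2\right) = -6908 + 2 \cdot 2 \left(-1 + 6\right) = -6908 + 2 \cdot 2 \cdot 5 = -6908 + 20 = -6888$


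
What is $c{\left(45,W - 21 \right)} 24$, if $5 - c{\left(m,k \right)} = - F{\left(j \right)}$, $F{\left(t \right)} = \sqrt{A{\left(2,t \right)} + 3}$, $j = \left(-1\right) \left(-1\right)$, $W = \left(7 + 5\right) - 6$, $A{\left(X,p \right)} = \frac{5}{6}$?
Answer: $120 + 4 \sqrt{138} \approx 166.99$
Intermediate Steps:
$A{\left(X,p \right)} = \frac{5}{6}$ ($A{\left(X,p \right)} = 5 \cdot \frac{1}{6} = \frac{5}{6}$)
$W = 6$ ($W = 12 - 6 = 6$)
$j = 1$
$F{\left(t \right)} = \frac{\sqrt{138}}{6}$ ($F{\left(t \right)} = \sqrt{\frac{5}{6} + 3} = \sqrt{\frac{23}{6}} = \frac{\sqrt{138}}{6}$)
$c{\left(m,k \right)} = 5 + \frac{\sqrt{138}}{6}$ ($c{\left(m,k \right)} = 5 - - \frac{\sqrt{138}}{6} = 5 + \frac{\sqrt{138}}{6}$)
$c{\left(45,W - 21 \right)} 24 = \left(5 + \frac{\sqrt{138}}{6}\right) 24 = 120 + 4 \sqrt{138}$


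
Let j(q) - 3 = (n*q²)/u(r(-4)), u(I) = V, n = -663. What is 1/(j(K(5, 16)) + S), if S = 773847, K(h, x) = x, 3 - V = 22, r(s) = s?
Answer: 19/14872878 ≈ 1.2775e-6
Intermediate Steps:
V = -19 (V = 3 - 1*22 = 3 - 22 = -19)
u(I) = -19
j(q) = 3 + 663*q²/19 (j(q) = 3 - 663*q²/(-19) = 3 - 663*q²*(-1/19) = 3 + 663*q²/19)
1/(j(K(5, 16)) + S) = 1/((3 + (663/19)*16²) + 773847) = 1/((3 + (663/19)*256) + 773847) = 1/((3 + 169728/19) + 773847) = 1/(169785/19 + 773847) = 1/(14872878/19) = 19/14872878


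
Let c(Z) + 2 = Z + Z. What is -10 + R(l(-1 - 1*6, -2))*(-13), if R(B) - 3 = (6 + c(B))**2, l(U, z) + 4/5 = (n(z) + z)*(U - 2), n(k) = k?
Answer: -1800217/25 ≈ -72009.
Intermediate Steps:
c(Z) = -2 + 2*Z (c(Z) = -2 + (Z + Z) = -2 + 2*Z)
l(U, z) = -4/5 + 2*z*(-2 + U) (l(U, z) = -4/5 + (z + z)*(U - 2) = -4/5 + (2*z)*(-2 + U) = -4/5 + 2*z*(-2 + U))
R(B) = 3 + (4 + 2*B)**2 (R(B) = 3 + (6 + (-2 + 2*B))**2 = 3 + (4 + 2*B)**2)
-10 + R(l(-1 - 1*6, -2))*(-13) = -10 + (3 + 4*(2 + (-4/5 - 4*(-2) + 2*(-1 - 1*6)*(-2)))**2)*(-13) = -10 + (3 + 4*(2 + (-4/5 + 8 + 2*(-1 - 6)*(-2)))**2)*(-13) = -10 + (3 + 4*(2 + (-4/5 + 8 + 2*(-7)*(-2)))**2)*(-13) = -10 + (3 + 4*(2 + (-4/5 + 8 + 28))**2)*(-13) = -10 + (3 + 4*(2 + 176/5)**2)*(-13) = -10 + (3 + 4*(186/5)**2)*(-13) = -10 + (3 + 4*(34596/25))*(-13) = -10 + (3 + 138384/25)*(-13) = -10 + (138459/25)*(-13) = -10 - 1799967/25 = -1800217/25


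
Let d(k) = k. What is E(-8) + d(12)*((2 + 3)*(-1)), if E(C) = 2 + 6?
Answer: -52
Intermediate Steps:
E(C) = 8
E(-8) + d(12)*((2 + 3)*(-1)) = 8 + 12*((2 + 3)*(-1)) = 8 + 12*(5*(-1)) = 8 + 12*(-5) = 8 - 60 = -52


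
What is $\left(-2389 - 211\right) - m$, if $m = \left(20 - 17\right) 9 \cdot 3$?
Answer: $-2681$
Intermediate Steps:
$m = 81$ ($m = 3 \cdot 27 = 81$)
$\left(-2389 - 211\right) - m = \left(-2389 - 211\right) - 81 = -2600 - 81 = -2681$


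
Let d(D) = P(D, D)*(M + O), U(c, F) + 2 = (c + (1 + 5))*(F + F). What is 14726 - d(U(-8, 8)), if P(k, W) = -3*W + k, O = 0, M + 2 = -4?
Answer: 15134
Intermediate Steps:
M = -6 (M = -2 - 4 = -6)
U(c, F) = -2 + 2*F*(6 + c) (U(c, F) = -2 + (c + (1 + 5))*(F + F) = -2 + (c + 6)*(2*F) = -2 + (6 + c)*(2*F) = -2 + 2*F*(6 + c))
P(k, W) = k - 3*W
d(D) = 12*D (d(D) = (D - 3*D)*(-6 + 0) = -2*D*(-6) = 12*D)
14726 - d(U(-8, 8)) = 14726 - 12*(-2 + 12*8 + 2*8*(-8)) = 14726 - 12*(-2 + 96 - 128) = 14726 - 12*(-34) = 14726 - 1*(-408) = 14726 + 408 = 15134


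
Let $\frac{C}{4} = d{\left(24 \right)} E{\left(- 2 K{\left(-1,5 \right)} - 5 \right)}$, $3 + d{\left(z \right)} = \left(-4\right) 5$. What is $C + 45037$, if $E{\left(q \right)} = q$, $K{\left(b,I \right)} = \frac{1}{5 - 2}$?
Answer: $\frac{136675}{3} \approx 45558.0$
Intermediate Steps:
$K{\left(b,I \right)} = \frac{1}{3}$
$d{\left(z \right)} = -23$ ($d{\left(z \right)} = -3 - 20 = -23$)
$C = \frac{1564}{3}$ ($C = 4 \left(- 23 \left(\left(-2\right) \frac{1}{3} - 5\right)\right) = 4 \left(- 23 \left(- \frac{2}{3} - 5\right)\right) = 4 \left(\left(-23\right) \left(- \frac{17}{3}\right)\right) = 4 \cdot \frac{391}{3} = \frac{1564}{3} \approx 521.33$)
$C + 45037 = \frac{1564}{3} + 45037 = \frac{136675}{3}$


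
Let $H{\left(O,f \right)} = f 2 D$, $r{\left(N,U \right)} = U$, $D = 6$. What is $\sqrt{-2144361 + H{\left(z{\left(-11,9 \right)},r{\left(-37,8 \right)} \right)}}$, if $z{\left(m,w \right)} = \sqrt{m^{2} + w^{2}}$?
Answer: $i \sqrt{2144265} \approx 1464.3 i$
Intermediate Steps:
$H{\left(O,f \right)} = 12 f$ ($H{\left(O,f \right)} = f 2 \cdot 6 = f 12 = 12 f$)
$\sqrt{-2144361 + H{\left(z{\left(-11,9 \right)},r{\left(-37,8 \right)} \right)}} = \sqrt{-2144361 + 12 \cdot 8} = \sqrt{-2144361 + 96} = \sqrt{-2144265} = i \sqrt{2144265}$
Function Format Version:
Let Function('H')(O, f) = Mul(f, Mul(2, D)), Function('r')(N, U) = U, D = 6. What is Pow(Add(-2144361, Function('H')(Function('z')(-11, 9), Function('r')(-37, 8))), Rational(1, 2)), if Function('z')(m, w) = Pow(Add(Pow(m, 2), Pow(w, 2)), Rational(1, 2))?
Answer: Mul(I, Pow(2144265, Rational(1, 2))) ≈ Mul(1464.3, I)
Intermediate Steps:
Function('H')(O, f) = Mul(12, f) (Function('H')(O, f) = Mul(f, Mul(2, 6)) = Mul(f, 12) = Mul(12, f))
Pow(Add(-2144361, Function('H')(Function('z')(-11, 9), Function('r')(-37, 8))), Rational(1, 2)) = Pow(Add(-2144361, Mul(12, 8)), Rational(1, 2)) = Pow(Add(-2144361, 96), Rational(1, 2)) = Pow(-2144265, Rational(1, 2)) = Mul(I, Pow(2144265, Rational(1, 2)))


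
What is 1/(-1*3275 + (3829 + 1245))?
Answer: 1/1799 ≈ 0.00055586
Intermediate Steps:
1/(-1*3275 + (3829 + 1245)) = 1/(-3275 + 5074) = 1/1799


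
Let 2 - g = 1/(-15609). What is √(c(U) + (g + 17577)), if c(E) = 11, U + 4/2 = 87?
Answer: √35418538119/1419 ≈ 132.63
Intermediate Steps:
U = 85 (U = -2 + 87 = 85)
g = 31219/15609 (g = 2 - 1/(-15609) = 2 - 1*(-1/15609) = 2 + 1/15609 = 31219/15609 ≈ 2.0001)
√(c(U) + (g + 17577)) = √(11 + (31219/15609 + 17577)) = √(11 + 274390612/15609) = √(274562311/15609) = √35418538119/1419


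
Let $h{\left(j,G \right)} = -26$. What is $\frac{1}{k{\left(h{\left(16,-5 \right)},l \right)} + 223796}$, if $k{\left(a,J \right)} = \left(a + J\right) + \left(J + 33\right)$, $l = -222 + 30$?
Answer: $\frac{1}{223419} \approx 4.4759 \cdot 10^{-6}$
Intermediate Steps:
$l = -192$
$k{\left(a,J \right)} = 33 + a + 2 J$ ($k{\left(a,J \right)} = \left(J + a\right) + \left(33 + J\right) = 33 + a + 2 J$)
$\frac{1}{k{\left(h{\left(16,-5 \right)},l \right)} + 223796} = \frac{1}{\left(33 - 26 + 2 \left(-192\right)\right) + 223796} = \frac{1}{\left(33 - 26 - 384\right) + 223796} = \frac{1}{-377 + 223796} = \frac{1}{223419}$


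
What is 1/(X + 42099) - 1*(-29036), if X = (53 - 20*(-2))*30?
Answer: 1303397005/44889 ≈ 29036.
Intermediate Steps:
X = 2790 (X = (53 + 40)*30 = 93*30 = 2790)
1/(X + 42099) - 1*(-29036) = 1/(2790 + 42099) - 1*(-29036) = 1/44889 + 29036 = 1303397005/44889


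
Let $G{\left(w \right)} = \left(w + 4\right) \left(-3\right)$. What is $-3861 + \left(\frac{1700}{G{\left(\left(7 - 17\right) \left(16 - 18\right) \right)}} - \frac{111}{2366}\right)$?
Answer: $- \frac{41359954}{10647} \approx -3884.7$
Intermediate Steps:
$G{\left(w \right)} = -12 - 3 w$ ($G{\left(w \right)} = \left(4 + w\right) \left(-3\right) = -12 - 3 w$)
$-3861 + \left(\frac{1700}{G{\left(\left(7 - 17\right) \left(16 - 18\right) \right)}} - \frac{111}{2366}\right) = -3861 + \left(\frac{1700}{-12 - 3 \left(7 - 17\right) \left(16 - 18\right)} - \frac{111}{2366}\right) = -3861 + \left(\frac{1700}{-12 - 3 \left(\left(-10\right) \left(-2\right)\right)} - \frac{111}{2366}\right) = -3861 + \left(\frac{1700}{-12 - 60} - \frac{111}{2366}\right) = -3861 + \left(\frac{1700}{-72} - \frac{111}{2366}\right) = -3861 + \left(1700 \left(- \frac{1}{72}\right) - \frac{111}{2366}\right) = -3861 - \frac{251887}{10647} = - \frac{41359954}{10647}$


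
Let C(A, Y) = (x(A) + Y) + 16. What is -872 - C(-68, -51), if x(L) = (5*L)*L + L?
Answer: -23889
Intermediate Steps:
x(L) = L + 5*L**2 (x(L) = 5*L**2 + L = L + 5*L**2)
C(A, Y) = 16 + Y + A*(1 + 5*A) (C(A, Y) = (A*(1 + 5*A) + Y) + 16 = (Y + A*(1 + 5*A)) + 16 = 16 + Y + A*(1 + 5*A))
-872 - C(-68, -51) = -872 - (16 - 51 - 68*(1 + 5*(-68))) = -872 - (16 - 51 - 68*(1 - 340)) = -872 - (16 - 51 - 68*(-339)) = -872 - (16 - 51 + 23052) = -872 - 1*23017 = -872 - 23017 = -23889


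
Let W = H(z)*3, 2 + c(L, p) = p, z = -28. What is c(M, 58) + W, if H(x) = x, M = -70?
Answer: -28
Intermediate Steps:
c(L, p) = -2 + p
W = -84 (W = -28*3 = -84)
c(M, 58) + W = (-2 + 58) - 84 = 56 - 84 = -28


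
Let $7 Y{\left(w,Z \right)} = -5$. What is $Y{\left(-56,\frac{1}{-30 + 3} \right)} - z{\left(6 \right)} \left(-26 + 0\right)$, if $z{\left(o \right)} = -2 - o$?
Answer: $- \frac{1461}{7} \approx -208.71$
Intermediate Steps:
$Y{\left(w,Z \right)} = - \frac{5}{7}$ ($Y{\left(w,Z \right)} = \frac{1}{7} \left(-5\right) = - \frac{5}{7}$)
$Y{\left(-56,\frac{1}{-30 + 3} \right)} - z{\left(6 \right)} \left(-26 + 0\right) = - \frac{5}{7} - \left(-2 - 6\right) \left(-26 + 0\right) = - \frac{5}{7} - \left(-2 - 6\right) \left(-26\right) = - \frac{5}{7} - \left(-8\right) \left(-26\right) = - \frac{5}{7} - 208 = - \frac{1461}{7}$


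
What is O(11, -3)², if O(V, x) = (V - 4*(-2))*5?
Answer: 9025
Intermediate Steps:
O(V, x) = 40 + 5*V (O(V, x) = (V + 8)*5 = (8 + V)*5 = 40 + 5*V)
O(11, -3)² = (40 + 5*11)² = (40 + 55)² = 95² = 9025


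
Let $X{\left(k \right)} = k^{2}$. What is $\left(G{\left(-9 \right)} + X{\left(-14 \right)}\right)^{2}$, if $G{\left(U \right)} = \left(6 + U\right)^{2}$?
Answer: $42025$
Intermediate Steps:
$\left(G{\left(-9 \right)} + X{\left(-14 \right)}\right)^{2} = \left(\left(6 - 9\right)^{2} + \left(-14\right)^{2}\right)^{2} = \left(\left(-3\right)^{2} + 196\right)^{2} = \left(9 + 196\right)^{2} = 205^{2} = 42025$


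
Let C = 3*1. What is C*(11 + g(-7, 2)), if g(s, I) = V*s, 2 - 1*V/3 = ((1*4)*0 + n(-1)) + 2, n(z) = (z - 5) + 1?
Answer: -282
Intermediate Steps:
n(z) = -4 + z (n(z) = (-5 + z) + 1 = -4 + z)
C = 3
V = 15 (V = 6 - 3*(((1*4)*0 + (-4 - 1)) + 2) = 6 - 3*((4*0 - 5) + 2) = 6 - 3*((0 - 5) + 2) = 6 - 3*(-5 + 2) = 6 - 3*(-3) = 6 + 9 = 15)
g(s, I) = 15*s
C*(11 + g(-7, 2)) = 3*(11 + 15*(-7)) = 3*(11 - 105) = 3*(-94) = -282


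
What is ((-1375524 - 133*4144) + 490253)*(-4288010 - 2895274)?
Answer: 10318234353132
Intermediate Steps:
((-1375524 - 133*4144) + 490253)*(-4288010 - 2895274) = ((-1375524 - 551152) + 490253)*(-7183284) = (-1926676 + 490253)*(-7183284) = -1436423*(-7183284) = 10318234353132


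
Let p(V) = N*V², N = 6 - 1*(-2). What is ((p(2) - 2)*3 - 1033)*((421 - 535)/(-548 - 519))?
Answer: -107502/1067 ≈ -100.75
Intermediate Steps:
N = 8 (N = 6 + 2 = 8)
p(V) = 8*V²
((p(2) - 2)*3 - 1033)*((421 - 535)/(-548 - 519)) = ((8*2² - 2)*3 - 1033)*((421 - 535)/(-548 - 519)) = ((8*4 - 2)*3 - 1033)*(-114/(-1067)) = ((32 - 2)*3 - 1033)*(-114*(-1/1067)) = (30*3 - 1033)*(114/1067) = (90 - 1033)*(114/1067) = -943*114/1067 = -107502/1067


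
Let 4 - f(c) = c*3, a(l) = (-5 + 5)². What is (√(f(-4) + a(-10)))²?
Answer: 16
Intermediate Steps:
a(l) = 0 (a(l) = 0² = 0)
f(c) = 4 - 3*c (f(c) = 4 - c*3 = 4 - 3*c)
(√(f(-4) + a(-10)))² = (√((4 - 3*(-4)) + 0))² = (√((4 + 12) + 0))² = (√(16 + 0))² = (√16)² = 4² = 16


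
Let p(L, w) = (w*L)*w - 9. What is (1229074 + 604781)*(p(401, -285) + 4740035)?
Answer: 68423424202605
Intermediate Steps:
p(L, w) = -9 + L*w² (p(L, w) = (L*w)*w - 9 = L*w² - 9 = -9 + L*w²)
(1229074 + 604781)*(p(401, -285) + 4740035) = (1229074 + 604781)*((-9 + 401*(-285)²) + 4740035) = 1833855*((-9 + 401*81225) + 4740035) = 1833855*((-9 + 32571225) + 4740035) = 1833855*(32571216 + 4740035) = 1833855*37311251 = 68423424202605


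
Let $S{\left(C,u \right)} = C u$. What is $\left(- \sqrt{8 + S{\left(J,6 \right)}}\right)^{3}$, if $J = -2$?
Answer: $8 i \approx 8.0 i$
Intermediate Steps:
$\left(- \sqrt{8 + S{\left(J,6 \right)}}\right)^{3} = \left(- \sqrt{8 - 12}\right)^{3} = \left(- \sqrt{-4}\right)^{3} = \left(- 2 i\right)^{3} = 8 i$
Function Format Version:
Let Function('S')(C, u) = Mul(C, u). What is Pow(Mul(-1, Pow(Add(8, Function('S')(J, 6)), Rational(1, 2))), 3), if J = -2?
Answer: Mul(8, I) ≈ Mul(8.0000, I)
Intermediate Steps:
Pow(Mul(-1, Pow(Add(8, Function('S')(J, 6)), Rational(1, 2))), 3) = Pow(Mul(-1, Pow(Add(8, Mul(-2, 6)), Rational(1, 2))), 3) = Pow(Mul(-1, Pow(Add(8, -12), Rational(1, 2))), 3) = Pow(Mul(-1, Pow(-4, Rational(1, 2))), 3) = Pow(Mul(-1, Mul(2, I)), 3) = Pow(Mul(-2, I), 3) = Mul(8, I)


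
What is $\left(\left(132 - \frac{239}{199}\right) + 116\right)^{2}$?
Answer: $\frac{2412086769}{39601} \approx 60910.0$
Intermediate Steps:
$\left(\left(132 - \frac{239}{199}\right) + 116\right)^{2} = \left(\frac{26029}{199} + 116\right)^{2} = \left(\frac{49113}{199}\right)^{2} = \frac{2412086769}{39601}$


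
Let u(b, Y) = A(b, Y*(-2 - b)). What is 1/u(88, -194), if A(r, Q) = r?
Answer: 1/88 ≈ 0.011364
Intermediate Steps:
u(b, Y) = b
1/u(88, -194) = 1/88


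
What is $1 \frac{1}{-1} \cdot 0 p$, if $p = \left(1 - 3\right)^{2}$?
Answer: $0$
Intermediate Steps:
$p = 4$ ($p = \left(-2\right)^{2} = 4$)
$1 \frac{1}{-1} \cdot 0 p = 1 \frac{1}{-1} \cdot 0 \cdot 4 = 1 \left(\left(-1\right) 0\right) 4 = 1 \cdot 0 \cdot 4 = 0 \cdot 4 = 0$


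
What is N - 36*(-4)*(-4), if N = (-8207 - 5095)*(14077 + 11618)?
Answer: -341795466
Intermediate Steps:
N = -341794890 (N = -13302*25695 = -341794890)
N - 36*(-4)*(-4) = -341794890 - 36*(-4)*(-4) = -341794890 - (-144)*(-4) = -341794890 - 1*576 = -341794890 - 576 = -341795466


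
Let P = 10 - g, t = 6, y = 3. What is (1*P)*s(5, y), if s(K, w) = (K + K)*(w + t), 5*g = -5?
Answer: 990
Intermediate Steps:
g = -1 (g = (1/5)*(-5) = -1)
P = 11 (P = 10 - 1*(-1) = 10 + 1 = 11)
s(K, w) = 2*K*(6 + w) (s(K, w) = (K + K)*(w + 6) = (2*K)*(6 + w) = 2*K*(6 + w))
(1*P)*s(5, y) = (1*11)*(2*5*(6 + 3)) = 11*(2*5*9) = 11*90 = 990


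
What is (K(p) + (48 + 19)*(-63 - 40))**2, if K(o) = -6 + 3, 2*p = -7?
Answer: 47665216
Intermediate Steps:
p = -7/2 (p = (1/2)*(-7) = -7/2 ≈ -3.5000)
K(o) = -3
(K(p) + (48 + 19)*(-63 - 40))**2 = (-3 + (48 + 19)*(-63 - 40))**2 = (-3 + 67*(-103))**2 = (-3 - 6901)**2 = (-6904)**2 = 47665216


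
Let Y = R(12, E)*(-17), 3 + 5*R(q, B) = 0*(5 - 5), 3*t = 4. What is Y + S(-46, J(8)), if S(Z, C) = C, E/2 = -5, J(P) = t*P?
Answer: 313/15 ≈ 20.867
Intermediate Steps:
t = 4/3 (t = (⅓)*4 = 4/3 ≈ 1.3333)
J(P) = 4*P/3
E = -10 (E = 2*(-5) = -10)
R(q, B) = -⅗ (R(q, B) = -⅗ + (0*(5 - 5))/5 = -⅗ + (0*0)/5 = -⅗ + (⅕)*0 = -⅗ + 0 = -⅗)
Y = 51/5 (Y = -⅗*(-17) = 51/5 ≈ 10.200)
Y + S(-46, J(8)) = 51/5 + (4/3)*8 = 51/5 + 32/3 = 313/15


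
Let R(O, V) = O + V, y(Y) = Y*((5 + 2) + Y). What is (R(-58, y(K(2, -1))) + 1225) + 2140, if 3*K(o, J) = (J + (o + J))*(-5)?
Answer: 3307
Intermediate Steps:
K(o, J) = -10*J/3 - 5*o/3 (K(o, J) = ((J + (o + J))*(-5))/3 = ((J + (J + o))*(-5))/3 = ((o + 2*J)*(-5))/3 = (-10*J - 5*o)/3 = -10*J/3 - 5*o/3)
y(Y) = Y*(7 + Y)
(R(-58, y(K(2, -1))) + 1225) + 2140 = ((-58 + (-10/3*(-1) - 5/3*2)*(7 + (-10/3*(-1) - 5/3*2))) + 1225) + 2140 = ((-58 + (10/3 - 10/3)*(7 + (10/3 - 10/3))) + 1225) + 2140 = ((-58 + 0*(7 + 0)) + 1225) + 2140 = ((-58 + 0*7) + 1225) + 2140 = ((-58 + 0) + 1225) + 2140 = (-58 + 1225) + 2140 = 1167 + 2140 = 3307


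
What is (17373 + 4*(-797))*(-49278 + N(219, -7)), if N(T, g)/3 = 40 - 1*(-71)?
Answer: -694284825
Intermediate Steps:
N(T, g) = 333 (N(T, g) = 3*(40 - 1*(-71)) = 3*(40 + 71) = 3*111 = 333)
(17373 + 4*(-797))*(-49278 + N(219, -7)) = (17373 + 4*(-797))*(-49278 + 333) = (17373 - 3188)*(-48945) = 14185*(-48945) = -694284825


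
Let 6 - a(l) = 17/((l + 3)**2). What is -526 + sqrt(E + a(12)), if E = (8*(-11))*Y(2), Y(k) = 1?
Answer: -526 + I*sqrt(18467)/15 ≈ -526.0 + 9.0596*I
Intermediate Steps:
a(l) = 6 - 17/(3 + l)**2 (a(l) = 6 - 17/((l + 3)**2) = 6 - 17/((3 + l)**2) = 6 - 17/(3 + l)**2)
E = -88 (E = (8*(-11))*1 = -88*1 = -88)
-526 + sqrt(E + a(12)) = -526 + sqrt(-88 + (6 - 17/(3 + 12)**2)) = -526 + sqrt(-88 + (6 - 17/15**2)) = -526 + sqrt(-88 + (6 - 17*1/225)) = -526 + sqrt(-88 + (6 - 17/225)) = -526 + sqrt(-88 + 1333/225) = -526 + sqrt(-18467/225) = -526 + I*sqrt(18467)/15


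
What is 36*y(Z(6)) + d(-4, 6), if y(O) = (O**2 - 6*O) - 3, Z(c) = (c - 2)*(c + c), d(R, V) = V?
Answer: 72474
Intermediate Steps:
Z(c) = 2*c*(-2 + c) (Z(c) = (-2 + c)*(2*c) = 2*c*(-2 + c))
y(O) = -3 + O**2 - 6*O
36*y(Z(6)) + d(-4, 6) = 36*(-3 + (2*6*(-2 + 6))**2 - 12*6*(-2 + 6)) + 6 = 36*(-3 + (2*6*4)**2 - 12*6*4) + 6 = 36*(-3 + 48**2 - 6*48) + 6 = 36*(-3 + 2304 - 288) + 6 = 36*2013 + 6 = 72468 + 6 = 72474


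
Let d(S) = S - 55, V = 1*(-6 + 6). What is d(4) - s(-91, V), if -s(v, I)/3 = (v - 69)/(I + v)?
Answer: -4161/91 ≈ -45.725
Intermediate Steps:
V = 0 (V = 1*0 = 0)
d(S) = -55 + S
s(v, I) = -3*(-69 + v)/(I + v) (s(v, I) = -3*(v - 69)/(I + v) = -3*(-69 + v)/(I + v))
d(4) - s(-91, V) = (-55 + 4) - 3*(69 - 1*(-91))/(0 - 91) = -51 - 3*(69 + 91)/(-91) = -51 - 3*(-1)*160/91 = -51 - 1*(-480/91) = -51 + 480/91 = -4161/91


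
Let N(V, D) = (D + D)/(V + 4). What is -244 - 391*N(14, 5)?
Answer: -4151/9 ≈ -461.22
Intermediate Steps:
N(V, D) = 2*D/(4 + V) (N(V, D) = (2*D)/(4 + V) = 2*D/(4 + V))
-244 - 391*N(14, 5) = -244 - 782*5/(4 + 14) = -244 - 782*5/18 = -244 - 391*5/9 = -244 - 1955/9 = -4151/9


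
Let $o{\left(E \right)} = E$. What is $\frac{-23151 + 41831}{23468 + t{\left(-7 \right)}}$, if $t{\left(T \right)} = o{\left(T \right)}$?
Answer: $\frac{18680}{23461} \approx 0.79622$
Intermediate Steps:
$t{\left(T \right)} = T$
$\frac{-23151 + 41831}{23468 + t{\left(-7 \right)}} = \frac{-23151 + 41831}{23468 - 7} = \frac{18680}{23461}$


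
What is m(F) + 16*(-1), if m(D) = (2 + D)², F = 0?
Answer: -12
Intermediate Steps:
m(F) + 16*(-1) = (2 + 0)² + 16*(-1) = 2² - 16 = 4 - 16 = -12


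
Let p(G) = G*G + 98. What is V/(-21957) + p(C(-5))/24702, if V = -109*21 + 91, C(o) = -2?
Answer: 9422435/90396969 ≈ 0.10423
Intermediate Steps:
p(G) = 98 + G² (p(G) = G² + 98 = 98 + G²)
V = -2198 (V = -2289 + 91 = -2198)
V/(-21957) + p(C(-5))/24702 = -2198/(-21957) + (98 + (-2)²)/24702 = -2198*(-1/21957) + (98 + 4)*(1/24702) = 2198/21957 + 102*(1/24702) = 2198/21957 + 17/4117 = 9422435/90396969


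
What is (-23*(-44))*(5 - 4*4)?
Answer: -11132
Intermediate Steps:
(-23*(-44))*(5 - 4*4) = 1012*(5 - 16) = 1012*(-11) = -11132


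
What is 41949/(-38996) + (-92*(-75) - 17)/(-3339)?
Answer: -408477179/130207644 ≈ -3.1371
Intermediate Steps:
41949/(-38996) + (-92*(-75) - 17)/(-3339) = 41949*(-1/38996) + (6900 - 17)*(-1/3339) = -41949/38996 + 6883*(-1/3339) = -41949/38996 - 6883/3339 = -408477179/130207644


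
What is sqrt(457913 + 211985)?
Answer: sqrt(669898) ≈ 818.47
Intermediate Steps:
sqrt(457913 + 211985) = sqrt(669898)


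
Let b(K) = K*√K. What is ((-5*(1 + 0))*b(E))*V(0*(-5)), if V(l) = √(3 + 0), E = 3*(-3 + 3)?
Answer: 0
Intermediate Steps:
E = 0 (E = 3*0 = 0)
b(K) = K^(3/2)
V(l) = √3
((-5*(1 + 0))*b(E))*V(0*(-5)) = ((-5*(1 + 0))*0^(3/2))*√3 = (-5*1*0)*√3 = (-5*0)*√3 = 0*√3 = 0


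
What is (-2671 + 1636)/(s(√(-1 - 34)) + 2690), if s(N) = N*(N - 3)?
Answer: -345*I/(√35 + 885*I) ≈ -0.38981 - 0.0026058*I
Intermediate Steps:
s(N) = N*(-3 + N)
(-2671 + 1636)/(s(√(-1 - 34)) + 2690) = (-2671 + 1636)/(√(-1 - 34)*(-3 + √(-1 - 34)) + 2690) = -1035/(√(-35)*(-3 + √(-35)) + 2690) = -1035/((I*√35)*(-3 + I*√35) + 2690) = -1035/(I*√35*(-3 + I*√35) + 2690) = -1035/(2690 + I*√35*(-3 + I*√35))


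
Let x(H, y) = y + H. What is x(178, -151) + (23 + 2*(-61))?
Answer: -72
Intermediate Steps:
x(H, y) = H + y
x(178, -151) + (23 + 2*(-61)) = (178 - 151) + (23 + 2*(-61)) = 27 + (23 - 122) = 27 - 99 = -72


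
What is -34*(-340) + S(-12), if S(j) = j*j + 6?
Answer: 11710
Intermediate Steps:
S(j) = 6 + j² (S(j) = j² + 6 = 6 + j²)
-34*(-340) + S(-12) = -34*(-340) + (6 + (-12)²) = 11560 + (6 + 144) = 11560 + 150 = 11710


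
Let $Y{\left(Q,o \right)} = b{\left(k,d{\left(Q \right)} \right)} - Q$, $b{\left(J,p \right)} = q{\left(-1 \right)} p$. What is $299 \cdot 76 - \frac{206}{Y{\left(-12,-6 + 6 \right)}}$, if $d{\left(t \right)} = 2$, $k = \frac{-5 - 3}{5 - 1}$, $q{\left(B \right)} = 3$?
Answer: $\frac{204413}{9} \approx 22713.0$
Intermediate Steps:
$k = -2$ ($k = - \frac{8}{4} = \left(-8\right) \frac{1}{4} = -2$)
$b{\left(J,p \right)} = 3 p$
$Y{\left(Q,o \right)} = 6 - Q$ ($Y{\left(Q,o \right)} = 3 \cdot 2 - Q = 6 - Q$)
$299 \cdot 76 - \frac{206}{Y{\left(-12,-6 + 6 \right)}} = 299 \cdot 76 - \frac{206}{6 - -12} = 22724 - \frac{206}{6 + 12} = 22724 - \frac{206}{18} = 22724 - \frac{103}{9} = \frac{204413}{9}$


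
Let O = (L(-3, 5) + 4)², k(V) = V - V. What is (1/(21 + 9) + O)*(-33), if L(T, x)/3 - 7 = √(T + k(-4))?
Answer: -197351/10 - 4950*I*√3 ≈ -19735.0 - 8573.7*I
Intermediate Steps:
k(V) = 0
L(T, x) = 21 + 3*√T (L(T, x) = 21 + 3*√(T + 0) = 21 + 3*√T)
O = (25 + 3*I*√3)² (O = ((21 + 3*√(-3)) + 4)² = ((21 + 3*(I*√3)) + 4)² = ((21 + 3*I*√3) + 4)² = (25 + 3*I*√3)² ≈ 598.0 + 259.81*I)
(1/(21 + 9) + O)*(-33) = (1/(21 + 9) + (598 + 150*I*√3))*(-33) = (1/30 + (598 + 150*I*√3))*(-33) = (17941/30 + 150*I*√3)*(-33) = -197351/10 - 4950*I*√3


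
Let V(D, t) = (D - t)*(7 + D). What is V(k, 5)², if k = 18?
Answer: 105625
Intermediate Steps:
V(D, t) = (7 + D)*(D - t)
V(k, 5)² = (18² - 7*5 + 7*18 - 1*18*5)² = (324 - 35 + 126 - 90)² = 325² = 105625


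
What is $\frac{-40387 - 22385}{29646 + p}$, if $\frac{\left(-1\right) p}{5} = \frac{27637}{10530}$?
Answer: $- \frac{132197832}{62406839} \approx -2.1183$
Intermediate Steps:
$p = - \frac{27637}{2106}$ ($p = - 5 \cdot \frac{27637}{10530} = - 5 \cdot 27637 \cdot \frac{1}{10530} = \left(-5\right) \frac{27637}{10530} = - \frac{27637}{2106} \approx -13.123$)
$\frac{-40387 - 22385}{29646 + p} = \frac{-40387 - 22385}{29646 - \frac{27637}{2106}} = - \frac{62772}{\frac{62406839}{2106}} = \left(-62772\right) \frac{2106}{62406839} = - \frac{132197832}{62406839}$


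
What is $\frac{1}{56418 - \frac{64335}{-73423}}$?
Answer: $\frac{73423}{4142443149} \approx 1.7725 \cdot 10^{-5}$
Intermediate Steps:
$\frac{1}{56418 - \frac{64335}{-73423}} = \frac{1}{56418 - - \frac{64335}{73423}} = \frac{1}{56418 + \frac{64335}{73423}} = \frac{1}{\frac{4142443149}{73423}} = \frac{73423}{4142443149}$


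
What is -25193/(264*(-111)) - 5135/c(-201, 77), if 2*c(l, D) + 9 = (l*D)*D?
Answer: 5054067919/5820448392 ≈ 0.86833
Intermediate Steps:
c(l, D) = -9/2 + l*D²/2 (c(l, D) = -9/2 + ((l*D)*D)/2 = -9/2 + ((D*l)*D)/2 = -9/2 + (l*D²)/2 = -9/2 + l*D²/2)
-25193/(264*(-111)) - 5135/c(-201, 77) = -25193/(264*(-111)) - 5135/(-9/2 + (½)*(-201)*77²) = -25193/(-29304) - 5135/(-9/2 + (½)*(-201)*5929) = -25193*(-1/29304) - 5135/(-9/2 - 1191729/2) = 25193/29304 - 5135/(-595869) = 25193/29304 - 5135*(-1/595869) = 25193/29304 + 5135/595869 = 5054067919/5820448392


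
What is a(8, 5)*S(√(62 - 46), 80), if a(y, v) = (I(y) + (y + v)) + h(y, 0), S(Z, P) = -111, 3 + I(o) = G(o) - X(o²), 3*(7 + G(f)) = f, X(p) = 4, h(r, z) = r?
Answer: -1073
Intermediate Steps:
G(f) = -7 + f/3
I(o) = -14 + o/3 (I(o) = -3 + ((-7 + o/3) - 1*4) = -3 + ((-7 + o/3) - 4) = -3 + (-11 + o/3) = -14 + o/3)
a(y, v) = -14 + v + 7*y/3 (a(y, v) = ((-14 + y/3) + (y + v)) + y = ((-14 + y/3) + (v + y)) + y = (-14 + v + 4*y/3) + y = -14 + v + 7*y/3)
a(8, 5)*S(√(62 - 46), 80) = (-14 + 5 + (7/3)*8)*(-111) = (-14 + 5 + 56/3)*(-111) = (29/3)*(-111) = -1073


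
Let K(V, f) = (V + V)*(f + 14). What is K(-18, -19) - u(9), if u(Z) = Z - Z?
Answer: 180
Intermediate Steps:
K(V, f) = 2*V*(14 + f) (K(V, f) = (2*V)*(14 + f) = 2*V*(14 + f))
u(Z) = 0
K(-18, -19) - u(9) = 2*(-18)*(14 - 19) - 1*0 = 2*(-18)*(-5) + 0 = 180 + 0 = 180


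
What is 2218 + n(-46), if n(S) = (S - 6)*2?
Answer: 2114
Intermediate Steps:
n(S) = -12 + 2*S (n(S) = (-6 + S)*2 = -12 + 2*S)
2218 + n(-46) = 2218 + (-12 + 2*(-46)) = 2218 + (-12 - 92) = 2218 - 104 = 2114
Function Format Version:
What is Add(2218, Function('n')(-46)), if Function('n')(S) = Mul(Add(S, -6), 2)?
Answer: 2114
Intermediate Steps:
Function('n')(S) = Add(-12, Mul(2, S)) (Function('n')(S) = Mul(Add(-6, S), 2) = Add(-12, Mul(2, S)))
Add(2218, Function('n')(-46)) = Add(2218, Add(-12, Mul(2, -46))) = Add(2218, Add(-12, -92)) = Add(2218, -104) = 2114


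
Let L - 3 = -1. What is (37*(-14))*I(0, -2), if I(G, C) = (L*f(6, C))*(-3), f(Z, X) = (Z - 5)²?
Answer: 3108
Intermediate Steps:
f(Z, X) = (-5 + Z)²
L = 2 (L = 3 - 1 = 2)
I(G, C) = -6 (I(G, C) = (2*(-5 + 6)²)*(-3) = (2*1²)*(-3) = (2*1)*(-3) = 2*(-3) = -6)
(37*(-14))*I(0, -2) = (37*(-14))*(-6) = -518*(-6) = 3108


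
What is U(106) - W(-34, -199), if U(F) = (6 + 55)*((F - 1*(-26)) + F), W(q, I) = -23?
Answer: 14541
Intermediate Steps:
U(F) = 1586 + 122*F (U(F) = 61*((F + 26) + F) = 61*((26 + F) + F) = 61*(26 + 2*F) = 1586 + 122*F)
U(106) - W(-34, -199) = (1586 + 122*106) - 1*(-23) = (1586 + 12932) + 23 = 14518 + 23 = 14541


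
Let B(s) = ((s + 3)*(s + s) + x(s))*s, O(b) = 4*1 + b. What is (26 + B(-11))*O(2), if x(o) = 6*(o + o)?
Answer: -2748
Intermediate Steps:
x(o) = 12*o (x(o) = 6*(2*o) = 12*o)
O(b) = 4 + b
B(s) = s*(12*s + 2*s*(3 + s)) (B(s) = ((s + 3)*(s + s) + 12*s)*s = ((3 + s)*(2*s) + 12*s)*s = (2*s*(3 + s) + 12*s)*s = (12*s + 2*s*(3 + s))*s = s*(12*s + 2*s*(3 + s)))
(26 + B(-11))*O(2) = (26 + 2*(-11)**2*(9 - 11))*(4 + 2) = (26 + 2*121*(-2))*6 = (26 - 484)*6 = -458*6 = -2748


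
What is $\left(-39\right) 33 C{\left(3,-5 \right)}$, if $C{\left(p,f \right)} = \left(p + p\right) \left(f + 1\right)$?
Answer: $30888$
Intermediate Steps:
$C{\left(p,f \right)} = 2 p \left(1 + f\right)$
$\left(-39\right) 33 C{\left(3,-5 \right)} = \left(-39\right) 33 \cdot 2 \cdot 3 \left(1 - 5\right) = - 1287 \cdot 2 \cdot 3 \left(-4\right) = \left(-1287\right) \left(-24\right) = 30888$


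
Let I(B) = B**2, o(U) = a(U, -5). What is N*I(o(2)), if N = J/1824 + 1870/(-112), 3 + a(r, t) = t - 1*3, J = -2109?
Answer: -483879/224 ≈ -2160.2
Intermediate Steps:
a(r, t) = -6 + t (a(r, t) = -3 + (t - 1*3) = -3 + (t - 3) = -3 + (-3 + t) = -6 + t)
o(U) = -11 (o(U) = -6 - 5 = -11)
N = -3999/224 (N = -2109/1824 + 1870/(-112) = -2109*1/1824 + 1870*(-1/112) = -37/32 - 935/56 = -3999/224 ≈ -17.853)
N*I(o(2)) = -3999/224*(-11)**2 = -3999/224*121 = -483879/224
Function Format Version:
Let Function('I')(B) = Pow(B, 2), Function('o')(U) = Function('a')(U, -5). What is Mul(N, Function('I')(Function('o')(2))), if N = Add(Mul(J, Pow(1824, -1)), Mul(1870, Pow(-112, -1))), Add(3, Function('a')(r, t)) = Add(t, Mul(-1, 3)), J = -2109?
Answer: Rational(-483879, 224) ≈ -2160.2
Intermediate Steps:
Function('a')(r, t) = Add(-6, t) (Function('a')(r, t) = Add(-3, Add(t, Mul(-1, 3))) = Add(-3, Add(t, -3)) = Add(-3, Add(-3, t)) = Add(-6, t))
Function('o')(U) = -11 (Function('o')(U) = Add(-6, -5) = -11)
N = Rational(-3999, 224) (N = Add(Mul(-2109, Pow(1824, -1)), Mul(1870, Pow(-112, -1))) = Add(Mul(-2109, Rational(1, 1824)), Mul(1870, Rational(-1, 112))) = Add(Rational(-37, 32), Rational(-935, 56)) = Rational(-3999, 224) ≈ -17.853)
Mul(N, Function('I')(Function('o')(2))) = Mul(Rational(-3999, 224), Pow(-11, 2)) = Mul(Rational(-3999, 224), 121) = Rational(-483879, 224)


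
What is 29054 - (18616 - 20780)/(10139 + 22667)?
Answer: 476573844/16403 ≈ 29054.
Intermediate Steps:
29054 - (18616 - 20780)/(10139 + 22667) = 29054 - (-2164)/32806 = 29054 - 1*(-1082/16403) = 29054 + 1082/16403 = 476573844/16403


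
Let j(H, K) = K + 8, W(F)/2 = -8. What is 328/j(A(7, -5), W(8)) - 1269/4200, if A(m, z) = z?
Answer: -57823/1400 ≈ -41.302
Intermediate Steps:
W(F) = -16 (W(F) = 2*(-8) = -16)
j(H, K) = 8 + K
328/j(A(7, -5), W(8)) - 1269/4200 = 328/(8 - 16) - 1269/4200 = 328/(-8) - 1269*1/4200 = 328*(-1/8) - 423/1400 = -41 - 423/1400 = -57823/1400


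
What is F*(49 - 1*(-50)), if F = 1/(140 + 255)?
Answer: 99/395 ≈ 0.25063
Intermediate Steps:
F = 1/395 ≈ 0.0025316
F*(49 - 1*(-50)) = (49 - 1*(-50))/395 = (49 + 50)/395 = (1/395)*99 = 99/395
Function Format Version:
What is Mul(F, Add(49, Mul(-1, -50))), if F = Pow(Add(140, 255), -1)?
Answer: Rational(99, 395) ≈ 0.25063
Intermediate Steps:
F = Rational(1, 395) (F = Pow(395, -1) = Rational(1, 395) ≈ 0.0025316)
Mul(F, Add(49, Mul(-1, -50))) = Mul(Rational(1, 395), Add(49, Mul(-1, -50))) = Mul(Rational(1, 395), Add(49, 50)) = Mul(Rational(1, 395), 99) = Rational(99, 395)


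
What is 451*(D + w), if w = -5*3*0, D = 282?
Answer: 127182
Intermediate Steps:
w = 0 (w = -15*0 = 0)
451*(D + w) = 451*(282 + 0) = 451*282 = 127182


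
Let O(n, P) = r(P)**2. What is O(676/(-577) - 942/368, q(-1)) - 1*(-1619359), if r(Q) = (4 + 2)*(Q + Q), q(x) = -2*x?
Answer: 1619935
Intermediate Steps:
r(Q) = 12*Q (r(Q) = 6*(2*Q) = 12*Q)
O(n, P) = 144*P**2 (O(n, P) = (12*P)**2 = 144*P**2)
O(676/(-577) - 942/368, q(-1)) - 1*(-1619359) = 144*(-2*(-1))**2 - 1*(-1619359) = 144*2**2 + 1619359 = 144*4 + 1619359 = 576 + 1619359 = 1619935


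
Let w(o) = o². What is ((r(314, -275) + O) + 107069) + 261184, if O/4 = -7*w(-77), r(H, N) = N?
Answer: 201966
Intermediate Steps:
O = -166012 (O = 4*(-7*(-77)²) = 4*(-7*5929) = 4*(-41503) = -166012)
((r(314, -275) + O) + 107069) + 261184 = ((-275 - 166012) + 107069) + 261184 = (-166287 + 107069) + 261184 = -59218 + 261184 = 201966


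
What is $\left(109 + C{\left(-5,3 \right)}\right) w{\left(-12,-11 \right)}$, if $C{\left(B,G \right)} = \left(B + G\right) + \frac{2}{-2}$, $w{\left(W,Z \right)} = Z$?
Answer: $-1166$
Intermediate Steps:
$C{\left(B,G \right)} = -1 + B + G$ ($C{\left(B,G \right)} = \left(B + G\right) + 2 \left(- \frac{1}{2}\right) = \left(B + G\right) - 1 = -1 + B + G$)
$\left(109 + C{\left(-5,3 \right)}\right) w{\left(-12,-11 \right)} = \left(109 - 3\right) \left(-11\right) = 106 \left(-11\right) = -1166$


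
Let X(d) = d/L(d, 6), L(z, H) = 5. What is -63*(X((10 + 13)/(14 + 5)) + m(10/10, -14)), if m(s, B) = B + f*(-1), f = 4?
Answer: 106281/95 ≈ 1118.7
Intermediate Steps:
m(s, B) = -4 + B (m(s, B) = B + 4*(-1) = B - 4 = -4 + B)
X(d) = d/5
-63*(X((10 + 13)/(14 + 5)) + m(10/10, -14)) = -63*(((10 + 13)/(14 + 5))/5 + (-4 - 14)) = -63*((23/19)/5 - 18) = -63*((23*(1/19))/5 - 18) = -63*((⅕)*(23/19) - 18) = -63*(23/95 - 18) = -63*(-1687/95) = 106281/95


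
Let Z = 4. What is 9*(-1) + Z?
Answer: -5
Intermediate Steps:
9*(-1) + Z = 9*(-1) + 4 = -9 + 4 = -5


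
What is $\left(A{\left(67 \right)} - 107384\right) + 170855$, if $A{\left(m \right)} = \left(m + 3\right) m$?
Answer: $68161$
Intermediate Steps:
$A{\left(m \right)} = m \left(3 + m\right)$ ($A{\left(m \right)} = \left(3 + m\right) m = m \left(3 + m\right)$)
$\left(A{\left(67 \right)} - 107384\right) + 170855 = \left(67 \left(3 + 67\right) - 107384\right) + 170855 = \left(67 \cdot 70 - 107384\right) + 170855 = \left(4690 - 107384\right) + 170855 = -102694 + 170855 = 68161$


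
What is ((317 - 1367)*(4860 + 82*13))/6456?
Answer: -518525/538 ≈ -963.80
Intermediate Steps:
((317 - 1367)*(4860 + 82*13))/6456 = -1050*(4860 + 1066)*(1/6456) = -1050*5926*(1/6456) = -6222300*1/6456 = -518525/538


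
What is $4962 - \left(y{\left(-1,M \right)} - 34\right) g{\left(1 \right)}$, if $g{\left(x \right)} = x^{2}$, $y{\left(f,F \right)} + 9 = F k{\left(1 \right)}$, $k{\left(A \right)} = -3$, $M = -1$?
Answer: $5002$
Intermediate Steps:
$y{\left(f,F \right)} = -9 - 3 F$ ($y{\left(f,F \right)} = -9 + F \left(-3\right) = -9 - 3 F$)
$4962 - \left(y{\left(-1,M \right)} - 34\right) g{\left(1 \right)} = 4962 - \left(\left(-9 - -3\right) - 34\right) 1^{2} = 4962 - \left(\left(-9 + 3\right) - 34\right) 1 = 4962 - \left(-6 - 34\right) 1 = 4962 - \left(-40\right) 1 = 4962 - -40 = 4962 + 40 = 5002$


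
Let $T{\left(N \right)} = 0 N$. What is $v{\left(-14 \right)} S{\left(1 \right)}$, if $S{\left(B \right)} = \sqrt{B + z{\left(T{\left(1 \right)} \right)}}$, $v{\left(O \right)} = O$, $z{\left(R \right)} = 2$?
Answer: $- 14 \sqrt{3} \approx -24.249$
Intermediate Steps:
$T{\left(N \right)} = 0$
$S{\left(B \right)} = \sqrt{2 + B}$ ($S{\left(B \right)} = \sqrt{B + 2} = \sqrt{2 + B}$)
$v{\left(-14 \right)} S{\left(1 \right)} = - 14 \sqrt{2 + 1} = - 14 \sqrt{3}$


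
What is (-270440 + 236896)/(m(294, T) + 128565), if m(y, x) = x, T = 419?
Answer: -4193/16123 ≈ -0.26006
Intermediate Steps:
(-270440 + 236896)/(m(294, T) + 128565) = (-270440 + 236896)/(419 + 128565) = -33544/128984 = -33544*1/128984 = -4193/16123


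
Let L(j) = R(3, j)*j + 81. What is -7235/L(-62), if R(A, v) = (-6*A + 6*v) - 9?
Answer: -7235/24819 ≈ -0.29151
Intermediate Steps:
R(A, v) = -9 - 6*A + 6*v
L(j) = 81 + j*(-27 + 6*j) (L(j) = (-9 - 6*3 + 6*j)*j + 81 = (-9 - 18 + 6*j)*j + 81 = (-27 + 6*j)*j + 81 = j*(-27 + 6*j) + 81 = 81 + j*(-27 + 6*j))
-7235/L(-62) = -7235/(81 + 3*(-62)*(-9 + 2*(-62))) = -7235/(81 + 3*(-62)*(-9 - 124)) = -7235/(81 + 3*(-62)*(-133)) = -7235/(81 + 24738) = -7235/24819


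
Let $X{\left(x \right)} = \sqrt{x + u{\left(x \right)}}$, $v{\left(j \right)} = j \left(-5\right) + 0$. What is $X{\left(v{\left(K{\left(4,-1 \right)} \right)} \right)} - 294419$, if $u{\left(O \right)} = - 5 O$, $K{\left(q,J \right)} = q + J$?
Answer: $-294419 + 2 \sqrt{15} \approx -2.9441 \cdot 10^{5}$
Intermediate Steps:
$K{\left(q,J \right)} = J + q$
$v{\left(j \right)} = - 5 j$ ($v{\left(j \right)} = - 5 j + 0 = - 5 j$)
$X{\left(x \right)} = 2 \sqrt{- x}$ ($X{\left(x \right)} = \sqrt{x - 5 x} = \sqrt{- 4 x} = 2 \sqrt{- x}$)
$X{\left(v{\left(K{\left(4,-1 \right)} \right)} \right)} - 294419 = 2 \sqrt{- \left(-5\right) \left(-1 + 4\right)} - 294419 = 2 \sqrt{- \left(-5\right) 3} - 294419 = 2 \sqrt{\left(-1\right) \left(-15\right)} - 294419 = 2 \sqrt{15} - 294419 = -294419 + 2 \sqrt{15}$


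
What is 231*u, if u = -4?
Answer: -924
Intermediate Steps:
231*u = 231*(-4) = -924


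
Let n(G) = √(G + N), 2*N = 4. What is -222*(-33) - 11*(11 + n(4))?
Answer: 7205 - 11*√6 ≈ 7178.1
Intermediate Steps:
N = 2 (N = (½)*4 = 2)
n(G) = √(2 + G) (n(G) = √(G + 2) = √(2 + G))
-222*(-33) - 11*(11 + n(4)) = -222*(-33) - 11*(11 + √(2 + 4)) = 7326 - 11*(11 + √6) = 7326 + (-121 - 11*√6) = 7205 - 11*√6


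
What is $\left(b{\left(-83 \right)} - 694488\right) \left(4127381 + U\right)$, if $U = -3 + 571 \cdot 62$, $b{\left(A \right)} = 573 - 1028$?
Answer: $-2892894821540$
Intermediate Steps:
$b{\left(A \right)} = -455$ ($b{\left(A \right)} = 573 - 1028 = -455$)
$U = 35399$ ($U = -3 + 35402 = 35399$)
$\left(b{\left(-83 \right)} - 694488\right) \left(4127381 + U\right) = \left(-455 - 694488\right) \left(4127381 + 35399\right) = \left(-694943\right) 4162780 = -2892894821540$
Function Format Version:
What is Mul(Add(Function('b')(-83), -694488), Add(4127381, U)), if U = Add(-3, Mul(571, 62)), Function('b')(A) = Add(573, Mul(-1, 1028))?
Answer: -2892894821540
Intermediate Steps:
Function('b')(A) = -455 (Function('b')(A) = Add(573, -1028) = -455)
U = 35399 (U = Add(-3, 35402) = 35399)
Mul(Add(Function('b')(-83), -694488), Add(4127381, U)) = Mul(Add(-455, -694488), Add(4127381, 35399)) = Mul(-694943, 4162780) = -2892894821540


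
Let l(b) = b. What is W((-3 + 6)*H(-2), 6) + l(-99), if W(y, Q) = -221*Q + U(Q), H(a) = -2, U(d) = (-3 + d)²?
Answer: -1416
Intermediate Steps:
W(y, Q) = (-3 + Q)² - 221*Q (W(y, Q) = -221*Q + (-3 + Q)² = (-3 + Q)² - 221*Q)
W((-3 + 6)*H(-2), 6) + l(-99) = ((-3 + 6)² - 221*6) - 99 = (3² - 1326) - 99 = (9 - 1326) - 99 = -1317 - 99 = -1416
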